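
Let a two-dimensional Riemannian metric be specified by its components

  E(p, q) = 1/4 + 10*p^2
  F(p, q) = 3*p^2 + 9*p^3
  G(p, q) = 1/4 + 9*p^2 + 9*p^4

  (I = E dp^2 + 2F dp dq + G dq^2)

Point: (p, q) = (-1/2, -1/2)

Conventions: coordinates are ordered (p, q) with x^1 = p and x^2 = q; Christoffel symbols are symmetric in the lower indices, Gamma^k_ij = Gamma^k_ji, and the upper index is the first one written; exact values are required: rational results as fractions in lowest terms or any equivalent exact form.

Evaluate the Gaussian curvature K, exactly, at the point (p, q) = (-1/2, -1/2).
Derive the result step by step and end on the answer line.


E = 11/4, F = -3/8, G = 49/16, EG - F^2 = 265/32 at the point
E_p = -10, E_q = 0, F_p = 15/4, F_q = 0, G_p = -27/2, G_q = 0
E_qq = 0, F_pq = 0, G_pp = 45
K follows from Brioschi's formula, (det M1 - det M2)/(EG - F^2)^2.
M1 = [[-E_qq/2 + F_pq - G_pp/2, E_p/2, F_p - E_q/2], [F_q - G_p/2, E, F], [G_q/2, F, G]] = [[-45/2, -5, 15/4], [27/4, 11/4, -3/8], [0, -3/8, 49/16]]; det M1 = -11835/128
M2 = [[0, E_q/2, G_p/2], [E_q/2, E, F], [G_p/2, F, G]] = [[0, 0, -27/4], [0, 11/4, -3/8], [-27/4, -3/8, 49/16]]; det M2 = -8019/64
det M1 - det M2 = 4203/128; K = 4203/128 / (265/32)^2 = 33624/70225

Answer: K = 33624/70225


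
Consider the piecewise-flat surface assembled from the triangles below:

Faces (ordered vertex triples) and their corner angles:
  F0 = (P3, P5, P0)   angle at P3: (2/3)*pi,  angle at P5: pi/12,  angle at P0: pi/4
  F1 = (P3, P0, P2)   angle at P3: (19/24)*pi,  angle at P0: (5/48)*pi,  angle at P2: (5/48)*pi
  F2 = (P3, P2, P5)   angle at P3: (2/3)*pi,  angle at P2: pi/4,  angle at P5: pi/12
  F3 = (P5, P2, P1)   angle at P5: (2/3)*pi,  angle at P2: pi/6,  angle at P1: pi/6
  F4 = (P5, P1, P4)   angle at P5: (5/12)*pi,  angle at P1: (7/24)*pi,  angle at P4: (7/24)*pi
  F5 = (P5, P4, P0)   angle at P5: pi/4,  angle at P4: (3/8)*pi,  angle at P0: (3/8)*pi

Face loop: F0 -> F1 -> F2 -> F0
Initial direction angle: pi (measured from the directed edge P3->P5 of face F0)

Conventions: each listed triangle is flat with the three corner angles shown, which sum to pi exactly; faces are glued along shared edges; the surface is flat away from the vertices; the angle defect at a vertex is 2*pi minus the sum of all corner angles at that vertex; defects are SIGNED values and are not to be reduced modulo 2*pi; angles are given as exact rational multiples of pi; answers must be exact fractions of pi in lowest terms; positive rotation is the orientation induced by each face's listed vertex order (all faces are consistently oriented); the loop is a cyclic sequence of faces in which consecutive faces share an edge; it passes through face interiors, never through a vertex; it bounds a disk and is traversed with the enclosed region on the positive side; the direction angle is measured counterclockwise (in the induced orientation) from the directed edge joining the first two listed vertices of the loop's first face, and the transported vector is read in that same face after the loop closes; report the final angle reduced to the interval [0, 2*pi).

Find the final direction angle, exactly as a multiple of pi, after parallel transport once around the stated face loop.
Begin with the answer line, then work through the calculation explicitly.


Answer: final direction angle = (7/8)*pi

enclosed vertex P3: corner angles sum to (17/8)*pi, defect = 2*pi - (17/8)*pi = -pi/8
the final direction is the initial angle plus the enclosed defects, taken mod 2*pi in the induced orientation
final angle = pi - pi/8 = (7/8)*pi (mod 2*pi)


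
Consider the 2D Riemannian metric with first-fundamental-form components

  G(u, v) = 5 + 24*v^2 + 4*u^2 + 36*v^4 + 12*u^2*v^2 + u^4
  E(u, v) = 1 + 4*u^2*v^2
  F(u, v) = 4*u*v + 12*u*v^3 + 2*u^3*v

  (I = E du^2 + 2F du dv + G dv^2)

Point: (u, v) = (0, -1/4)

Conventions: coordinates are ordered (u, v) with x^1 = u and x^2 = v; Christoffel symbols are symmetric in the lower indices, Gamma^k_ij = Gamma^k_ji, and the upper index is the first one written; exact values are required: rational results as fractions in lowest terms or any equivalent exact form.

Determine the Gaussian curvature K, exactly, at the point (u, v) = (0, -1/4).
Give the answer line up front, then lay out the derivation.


Answer: K = 6144/180625

E = 1, F = 0, G = 425/64, EG - F^2 = 425/64 at the point
E_u = 0, E_v = 0, F_u = -19/16, F_v = 0, G_u = 0, G_v = -57/4
E_vv = 0, F_uv = 25/4, G_uu = 19/2
Evaluate Brioschi's two determinant matrices M1, M2 and divide by (EG - F^2)^2.
M1 = [[-E_vv/2 + F_uv - G_uu/2, E_u/2, F_u - E_v/2], [F_v - G_u/2, E, F], [G_v/2, F, G]] = [[3/2, 0, -19/16], [0, 1, 0], [-57/8, 0, 425/64]]; det M1 = 3/2
M2 = [[0, E_v/2, G_u/2], [E_v/2, E, F], [G_u/2, F, G]] = [[0, 0, 0], [0, 1, 0], [0, 0, 425/64]]; det M2 = 0
det M1 - det M2 = 3/2; K = 3/2 / (425/64)^2 = 6144/180625


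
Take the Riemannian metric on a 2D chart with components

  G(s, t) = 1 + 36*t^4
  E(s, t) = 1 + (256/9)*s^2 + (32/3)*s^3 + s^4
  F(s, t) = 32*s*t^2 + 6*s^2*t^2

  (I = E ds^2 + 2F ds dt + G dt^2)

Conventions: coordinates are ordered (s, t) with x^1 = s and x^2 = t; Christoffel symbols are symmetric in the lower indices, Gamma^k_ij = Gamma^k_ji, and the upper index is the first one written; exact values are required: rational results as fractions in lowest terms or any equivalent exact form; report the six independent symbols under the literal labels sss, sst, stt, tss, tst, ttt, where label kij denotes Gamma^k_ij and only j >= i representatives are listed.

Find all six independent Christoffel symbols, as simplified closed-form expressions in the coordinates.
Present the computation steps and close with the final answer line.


E = 1 + (256/9)*s^2 + (32/3)*s^3 + s^4; F = 32*s*t^2 + 6*s^2*t^2; G = 1 + 36*t^4
Gamma^k_ij = (1/2) g^{kl} (d_i g_jl + d_j g_il - d_l g_ij), with g^inv = (1/(EG-F^2)) [[G, -F], [-F, E]]
first partials: E_s = (512/9)*s + 32*s^2 + 4*s^3, E_t = 0, F_s = 32*t^2 + 12*s*t^2, F_t = 64*s*t + 12*s^2*t, G_s = 0, G_t = 144*t^3
D = EG - F^2 = 1 + (256/9)*s^2 + (32/3)*s^3 + 36*t^4 + s^4
expanded: Gamma^s_ss = (G E_s - 2F F_s + F E_t)/(2D), Gamma^s_st = (G E_t - F G_s)/(2D), Gamma^s_tt = (2G F_t - G G_s - F G_t)/(2D), Gamma^t_ss = (2E F_s - E E_t - F E_s)/(2D), Gamma^t_st = (E G_s - F E_t)/(2D), Gamma^t_tt = (E G_t - 2F F_t + F G_s)/(2D); substitute and cancel common factors

Answer: Gamma_sss = (18*s^3 + 144*s^2 + 256*s)/(9*s^4 + 96*s^3 + 256*s^2 + 324*t^4 + 9), Gamma_sst = 0, Gamma_stt = (108*s^2*t + 576*s*t)/(9*s^4 + 96*s^3 + 256*s^2 + 324*t^4 + 9), Gamma_tss = (108*s*t^2 + 288*t^2)/(9*s^4 + 96*s^3 + 256*s^2 + 324*t^4 + 9), Gamma_tst = 0, Gamma_ttt = 648*t^3/(9*s^4 + 96*s^3 + 256*s^2 + 324*t^4 + 9)


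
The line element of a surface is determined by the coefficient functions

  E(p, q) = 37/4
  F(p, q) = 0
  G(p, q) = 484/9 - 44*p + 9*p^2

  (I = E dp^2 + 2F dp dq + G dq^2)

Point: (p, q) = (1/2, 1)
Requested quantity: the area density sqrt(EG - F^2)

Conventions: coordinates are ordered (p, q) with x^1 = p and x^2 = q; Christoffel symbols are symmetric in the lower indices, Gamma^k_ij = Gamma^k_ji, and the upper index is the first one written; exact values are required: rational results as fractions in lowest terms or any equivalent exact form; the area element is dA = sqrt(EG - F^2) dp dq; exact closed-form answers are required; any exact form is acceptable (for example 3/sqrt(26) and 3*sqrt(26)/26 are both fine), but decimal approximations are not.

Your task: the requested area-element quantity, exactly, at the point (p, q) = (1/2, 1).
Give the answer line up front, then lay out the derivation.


Answer: sqrt(EG - F^2) = 35*sqrt(37)/12

E = 37/4, F = 0, G = 1225/36; EG - F^2 = 45325/144


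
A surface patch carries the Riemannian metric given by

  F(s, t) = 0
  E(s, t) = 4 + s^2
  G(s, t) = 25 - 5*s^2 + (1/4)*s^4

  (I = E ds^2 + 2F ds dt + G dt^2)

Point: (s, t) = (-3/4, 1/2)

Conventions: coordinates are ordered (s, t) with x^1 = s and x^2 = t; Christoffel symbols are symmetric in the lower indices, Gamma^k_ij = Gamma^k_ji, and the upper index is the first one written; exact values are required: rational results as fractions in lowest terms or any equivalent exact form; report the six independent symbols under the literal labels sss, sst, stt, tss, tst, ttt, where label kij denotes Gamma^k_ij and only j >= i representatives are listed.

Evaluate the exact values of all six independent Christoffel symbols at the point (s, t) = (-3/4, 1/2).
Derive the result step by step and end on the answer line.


E = 73/16, F = 0, G = 22801/1024 at the point
E_s = -3/2, E_t = 0, F_s = 0, F_t = 0, G_s = 453/64, G_t = 0
EG - F^2 = 1664473/16384;  g^inv = (16384/1664473) * [[22801/1024, 0], [0, 73/16]]
first-kind symbols [ij,l] = (1/2)(d_i g_jl + d_j g_il - d_l g_ij): [ss,s] = E_s/2 = -3/4, [ss,t] = F_s - E_t/2 = 0, [st,s] = E_t/2 = 0, [st,t] = G_s/2 = 453/128, [tt,s] = F_t - G_s/2 = -453/128, [tt,t] = G_t/2 = 0
Gamma^s_ij = (G*[ij,s] - F*[ij,t])/(EG - F^2), Gamma^t_ij = (E*[ij,t] - F*[ij,s])/(EG - F^2)

Answer: Gamma_sss = -12/73, Gamma_sst = 0, Gamma_stt = -453/584, Gamma_tss = 0, Gamma_tst = 24/151, Gamma_ttt = 0


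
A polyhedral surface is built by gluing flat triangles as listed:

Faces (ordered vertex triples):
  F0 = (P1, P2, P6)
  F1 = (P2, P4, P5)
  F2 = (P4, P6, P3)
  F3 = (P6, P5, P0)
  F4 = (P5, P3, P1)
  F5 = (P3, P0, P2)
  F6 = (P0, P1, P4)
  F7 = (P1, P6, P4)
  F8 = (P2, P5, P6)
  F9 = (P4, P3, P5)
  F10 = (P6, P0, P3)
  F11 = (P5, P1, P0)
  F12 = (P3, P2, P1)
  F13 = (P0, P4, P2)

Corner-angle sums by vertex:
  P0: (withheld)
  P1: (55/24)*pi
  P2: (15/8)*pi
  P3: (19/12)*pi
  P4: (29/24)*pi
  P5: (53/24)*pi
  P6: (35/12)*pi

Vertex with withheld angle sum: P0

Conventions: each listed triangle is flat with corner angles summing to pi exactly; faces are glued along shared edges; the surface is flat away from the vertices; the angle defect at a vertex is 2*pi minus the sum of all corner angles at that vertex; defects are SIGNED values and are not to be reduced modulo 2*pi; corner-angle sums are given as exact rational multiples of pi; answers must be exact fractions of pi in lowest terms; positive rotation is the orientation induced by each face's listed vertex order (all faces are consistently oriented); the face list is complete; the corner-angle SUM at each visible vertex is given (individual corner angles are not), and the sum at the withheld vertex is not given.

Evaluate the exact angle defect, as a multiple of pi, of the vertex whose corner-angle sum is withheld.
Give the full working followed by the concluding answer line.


V = 7, E = 21, F = 14; chi = V - E + F = 0
Gauss-Bonnet: total defect = 2*pi*chi = 0; visible defects sum to -pi/12

Answer: defect(P0) = pi/12


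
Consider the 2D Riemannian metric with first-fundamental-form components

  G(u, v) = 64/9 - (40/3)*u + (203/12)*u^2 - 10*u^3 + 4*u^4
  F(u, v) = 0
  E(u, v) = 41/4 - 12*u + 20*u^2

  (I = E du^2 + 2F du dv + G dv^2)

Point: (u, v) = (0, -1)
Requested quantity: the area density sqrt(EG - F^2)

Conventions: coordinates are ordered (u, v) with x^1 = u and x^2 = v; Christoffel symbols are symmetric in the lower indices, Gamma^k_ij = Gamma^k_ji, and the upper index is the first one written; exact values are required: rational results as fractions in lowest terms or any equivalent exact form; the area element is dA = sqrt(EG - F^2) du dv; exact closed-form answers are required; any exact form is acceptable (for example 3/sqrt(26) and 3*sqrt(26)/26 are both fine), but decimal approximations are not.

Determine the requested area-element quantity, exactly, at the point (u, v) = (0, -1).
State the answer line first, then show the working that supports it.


Answer: sqrt(EG - F^2) = 4*sqrt(41)/3

E = 41/4, F = 0, G = 64/9; EG - F^2 = 656/9


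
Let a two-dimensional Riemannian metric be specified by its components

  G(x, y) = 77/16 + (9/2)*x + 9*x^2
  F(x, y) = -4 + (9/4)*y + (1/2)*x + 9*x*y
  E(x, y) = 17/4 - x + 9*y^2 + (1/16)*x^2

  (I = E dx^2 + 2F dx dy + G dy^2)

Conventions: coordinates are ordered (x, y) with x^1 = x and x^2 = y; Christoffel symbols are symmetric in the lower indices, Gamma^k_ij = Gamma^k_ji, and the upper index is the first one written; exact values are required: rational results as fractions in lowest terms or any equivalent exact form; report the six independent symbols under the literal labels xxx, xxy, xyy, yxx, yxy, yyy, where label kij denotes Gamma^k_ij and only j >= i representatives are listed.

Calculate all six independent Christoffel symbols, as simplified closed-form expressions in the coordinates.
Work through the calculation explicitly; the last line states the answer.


E = 17/4 - x + 9*y^2 + (1/16)*x^2; F = -4 + (9/4)*y + (1/2)*x + 9*x*y; G = 77/16 + (9/2)*x + 9*x^2
Gamma^k_ij = (1/2) g^{kl} (d_i g_jl + d_j g_il - d_l g_ij), with g^inv = (1/(EG-F^2)) [[G, -F], [-F, E]]
first partials: E_x = -1 + (1/8)*x, E_y = 18*y, F_x = 1/2 + 9*y, F_y = 9/4 + 9*x, G_x = 9/2 + 18*x, G_y = 0
D = EG - F^2 = 285/64 + 18*y + (293/16)*x + (153/4)*y^2 + (279/4)*x*y + (8653/256)*x^2 - 9*x^2*y - (279/32)*x^3 + (9/16)*x^4
expanded: Gamma^x_xx = (G E_x - 2F F_x + F E_y)/(2D), Gamma^x_xy = (G E_y - F G_x)/(2D), Gamma^x_yy = (2G F_y - G G_x - F G_y)/(2D), Gamma^y_xx = (2E F_x - E E_y - F E_x)/(2D), Gamma^y_xy = (E G_x - F E_y)/(2D), Gamma^y_yy = (E G_y - 2F F_y + F G_x)/(2D); substitute and cancel common factors

Answer: Gamma_xxx = (144*x^3 - 1080*x^2 - 1152*x*y - 563*x - 288*y - 104)/(144*x^4 - 2232*x^3 - 2304*x^2*y + 8653*x^2 + 17856*x*y + 4688*x + 9792*y^2 + 4608*y + 1140), Gamma_xxy = (-1152*x^2 + 8928*x + 9792*y + 2304)/(144*x^4 - 2232*x^3 - 2304*x^2*y + 8653*x^2 + 17856*x*y + 4688*x + 9792*y^2 + 4608*y + 1140), Gamma_xyy = 0, Gamma_yxx = (-144*x^2*y + 1116*x*y + 1152*y^2 + 288*y + 32)/(144*x^4 - 2232*x^3 - 2304*x^2*y + 8653*x^2 + 17856*x*y + 4688*x + 9792*y^2 + 4608*y + 1140), Gamma_yxy = (144*x^3 - 2268*x^2 - 1152*x*y + 9216*x + 9216*y + 2448)/(144*x^4 - 2232*x^3 - 2304*x^2*y + 8653*x^2 + 17856*x*y + 4688*x + 9792*y^2 + 4608*y + 1140), Gamma_yyy = 0


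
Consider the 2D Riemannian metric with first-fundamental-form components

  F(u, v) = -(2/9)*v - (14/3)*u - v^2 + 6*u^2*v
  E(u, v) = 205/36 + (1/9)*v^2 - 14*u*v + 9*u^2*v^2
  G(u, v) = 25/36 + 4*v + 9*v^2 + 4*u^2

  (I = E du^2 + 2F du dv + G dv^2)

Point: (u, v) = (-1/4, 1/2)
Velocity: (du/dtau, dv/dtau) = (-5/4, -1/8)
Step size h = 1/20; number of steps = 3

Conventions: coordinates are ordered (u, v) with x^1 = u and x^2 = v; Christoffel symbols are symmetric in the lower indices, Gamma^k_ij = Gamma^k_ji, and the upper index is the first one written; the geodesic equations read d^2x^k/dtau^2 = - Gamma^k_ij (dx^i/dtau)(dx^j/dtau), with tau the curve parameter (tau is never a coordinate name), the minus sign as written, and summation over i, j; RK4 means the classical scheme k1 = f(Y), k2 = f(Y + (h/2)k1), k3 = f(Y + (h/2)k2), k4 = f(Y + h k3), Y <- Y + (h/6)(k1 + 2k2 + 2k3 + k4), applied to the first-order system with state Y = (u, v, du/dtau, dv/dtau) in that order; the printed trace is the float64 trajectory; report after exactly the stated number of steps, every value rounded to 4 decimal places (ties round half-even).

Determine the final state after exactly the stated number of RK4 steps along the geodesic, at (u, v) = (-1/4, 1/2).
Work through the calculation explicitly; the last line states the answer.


f(Y) = (du/dtau, dv/dtau, -Gamma^u_ij Y'^i Y'^j, -Gamma^v_ij Y'^i Y'^j) with the Gammas evaluated at the stage position; h = 0.050000; intermediate values shown to 6 dp
step 0: u = -0.2500, v = 0.5000, du/dtau = -1.2500, dv/dtau = -0.1250
step 1:
  k1: at (u, v) = (-0.250000, 0.500000), (du/dtau, dv/dtau) = (-1.250000, -0.125000); Gamma_uuu = -0.334721, Gamma_uuv = 0.306882, Gamma_uvv = -0.146823, Gamma_vuu = -1.524913, Gamma_vuv = -0.251182, Gamma_vvv = 1.279406; k1 = (-1.250000, -0.125000, 0.429395, 2.441180)
  k2: at (u, v) = (-0.281250, 0.496875), (du/dtau, dv/dtau) = (-1.239265, -0.063970); Gamma_uuu = -0.278710, Gamma_uuv = 0.347433, Gamma_uvv = -0.144141, Gamma_vuu = -1.607061, Gamma_vuv = -0.294772, Gamma_vvv = 1.272634; k2 = (-1.239265, -0.063970, 0.373540, 2.509618)
  k3: at (u, v) = (-0.280982, 0.498401), (du/dtau, dv/dtau) = (-1.240662, -0.062260); Gamma_uuu = -0.281789, Gamma_uuv = 0.346690, Gamma_uvv = -0.143902, Gamma_vuu = -1.601063, Gamma_vuv = -0.293132, Gamma_vvv = 1.270467; k3 = (-1.240662, -0.062260, 0.380741, 2.504782)
  k4: at (u, v) = (-0.312033, 0.496887), (du/dtau, dv/dtau) = (-1.230963, 0.000239); Gamma_uuu = -0.226848, Gamma_uuv = 0.387688, Gamma_uvv = -0.139720, Gamma_vuu = -1.678834, Gamma_vuv = -0.337521, Gamma_vvv = 1.259288; k4 = (-1.230963, 0.000239, 0.343964, 2.543688)
  Y <- Y + (h/6)(k1 + 2k2 + 2k3 + k4): u = -0.3120, v = 0.4969, du/dtau = -1.2310, dv/dtau = 0.0001
step 2:
  k1: at (u, v) = (-0.312007, 0.496856), (du/dtau, dv/dtau) = (-1.230984, 0.000114); Gamma_uuu = -0.226837, Gamma_uuv = 0.387663, Gamma_uvv = -0.139730, Gamma_vuu = -1.678884, Gamma_vuv = -0.337513, Gamma_vvv = 1.259345; k1 = (-1.230984, 0.000114, 0.343840, 2.543955)
  k2: at (u, v) = (-0.342781, 0.496859), (du/dtau, dv/dtau) = (-1.222388, 0.063713); Gamma_uuu = -0.173211, Gamma_uuv = 0.428922, Gamma_uvv = -0.133991, Gamma_vuu = -1.751991, Gamma_vuv = -0.382278, Gamma_vvv = 1.244047; k2 = (-1.222388, 0.063713, 0.326171, 2.553286)
  k3: at (u, v) = (-0.342567, 0.498449), (du/dtau, dv/dtau) = (-1.222830, 0.063946); Gamma_uuu = -0.176617, Gamma_uuv = 0.428006, Gamma_uvv = -0.133723, Gamma_vuu = -1.745475, Gamma_vuv = -0.380250, Gamma_vvv = 1.241948; k3 = (-1.222830, 0.063946, 0.331580, 2.545485)
  k4: at (u, v) = (-0.373148, 0.500054), (du/dtau, dv/dtau) = (-1.214405, 0.127388); Gamma_uuu = -0.124936, Gamma_uuv = 0.469207, Gamma_uvv = -0.126358, Gamma_vuu = -1.813019, Gamma_vuv = -0.424602, Gamma_vvv = 1.222745; k4 = (-1.214405, 0.127388, 0.331476, 2.522588)
  Y <- Y + (h/6)(k1 + 2k2 + 2k3 + k4): u = -0.3731, v = 0.5000, du/dtau = -1.2144, dv/dtau = 0.1273
step 3:
  k1: at (u, v) = (-0.373139, 0.500047), (du/dtau, dv/dtau) = (-1.214394, 0.127315); Gamma_uuu = -0.124939, Gamma_uuv = 0.469197, Gamma_uvv = -0.126361, Gamma_vuu = -1.813023, Gamma_vuv = -0.424595, Gamma_vvv = 1.222760; k1 = (-1.214394, 0.127315, 0.331387, 2.522647)
  k2: at (u, v) = (-0.403499, 0.503230), (du/dtau, dv/dtau) = (-1.206109, 0.190381); Gamma_uuu = -0.075528, Gamma_uuv = 0.510099, Gamma_uvv = -0.117398, Gamma_vuu = -1.874733, Gamma_vuv = -0.468101, Gamma_vvv = 1.199939; k2 = (-1.206109, 0.190381, 0.348383, 2.468711)
  k3: at (u, v) = (-0.403291, 0.504806), (du/dtau, dv/dtau) = (-1.205684, 0.189032); Gamma_uuu = -0.079168, Gamma_uuv = 0.508954, Gamma_uvv = -0.117165, Gamma_vuu = -1.868035, Gamma_vuv = -0.465730, Gamma_vvv = 1.198096; k3 = (-1.205684, 0.189032, 0.351267, 2.460411)
  k4: at (u, v) = (-0.433423, 0.509498), (du/dtau, dv/dtau) = (-1.196831, 0.250335); Gamma_uuu = -0.032478, Gamma_uuv = 0.549092, Gamma_uvv = -0.106732, Gamma_vuu = -1.923720, Gamma_vuv = -0.507706, Gamma_vvv = 1.172283; k4 = (-1.196831, 0.250335, 0.382236, 2.377852)
  Y <- Y + (h/6)(k1 + 2k2 + 2k3 + k4): u = -0.4334, v = 0.5095, du/dtau = -1.1968, dv/dtau = 0.2503

Answer: u = -0.4334, v = 0.5095, du/dtau = -1.1968, dv/dtau = 0.2503


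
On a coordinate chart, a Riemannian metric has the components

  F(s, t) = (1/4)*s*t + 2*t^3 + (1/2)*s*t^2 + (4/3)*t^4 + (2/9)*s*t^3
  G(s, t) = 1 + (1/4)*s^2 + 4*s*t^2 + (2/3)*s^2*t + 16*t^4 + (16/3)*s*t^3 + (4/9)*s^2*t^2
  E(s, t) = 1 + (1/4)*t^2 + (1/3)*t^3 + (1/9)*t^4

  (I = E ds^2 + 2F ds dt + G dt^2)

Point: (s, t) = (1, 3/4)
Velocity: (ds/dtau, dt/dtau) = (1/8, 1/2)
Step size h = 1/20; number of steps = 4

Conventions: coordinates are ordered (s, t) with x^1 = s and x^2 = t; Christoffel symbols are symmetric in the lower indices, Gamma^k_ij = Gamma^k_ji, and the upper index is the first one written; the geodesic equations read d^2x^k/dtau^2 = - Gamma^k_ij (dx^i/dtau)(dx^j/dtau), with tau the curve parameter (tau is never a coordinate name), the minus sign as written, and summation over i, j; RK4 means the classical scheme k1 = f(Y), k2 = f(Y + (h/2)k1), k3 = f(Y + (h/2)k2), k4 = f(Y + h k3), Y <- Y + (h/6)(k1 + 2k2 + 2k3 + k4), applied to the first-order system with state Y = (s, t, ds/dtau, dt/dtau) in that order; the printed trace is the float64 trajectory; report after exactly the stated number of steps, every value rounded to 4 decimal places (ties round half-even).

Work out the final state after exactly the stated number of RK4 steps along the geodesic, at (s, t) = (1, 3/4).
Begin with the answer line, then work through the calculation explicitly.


Answer: s = 1.0235, t = 0.8414, ds/dtau = 0.1113, dt/dtau = 0.4198

f(Y) = (ds/dtau, dt/dtau, -Gamma^s_ij Y'^i Y'^j, -Gamma^t_ij Y'^i Y'^j) with the Gammas evaluated at the stage position; h = 0.050000; intermediate values shown to 6 dp
step 0: s = 1.0000, t = 0.7500, ds/dtau = 0.1250, dt/dtau = 0.5000
step 1:
  k1: at (s, t) = (1.000000, 0.750000), (ds/dtau, dt/dtau) = (0.125000, 0.500000); Gamma_sss = 0.000000, Gamma_sst = 0.047353, Gamma_stt = 0.315686, Gamma_tss = 0.000000, Gamma_tst = 0.273594, Gamma_ttt = 1.823961; k1 = (0.125000, 0.500000, -0.084841, -0.490190)
  k2: at (s, t) = (1.003125, 0.762500), (ds/dtau, dt/dtau) = (0.122879, 0.487745); Gamma_sss = 0.000000, Gamma_sst = 0.046510, Gamma_stt = 0.312215, Gamma_tss = 0.000000, Gamma_tst = 0.269906, Gamma_ttt = 1.811830; k2 = (0.122879, 0.487745, -0.079850, -0.463379)
  k3: at (s, t) = (1.003072, 0.762194), (ds/dtau, dt/dtau) = (0.123004, 0.488416); Gamma_sss = 0.000000, Gamma_sst = 0.046530, Gamma_stt = 0.312297, Gamma_tss = 0.000000, Gamma_tst = 0.269995, Gamma_ttt = 1.812125; k3 = (0.123004, 0.488416, -0.080089, -0.464723)
  k4: at (s, t) = (1.006150, 0.774421), (ds/dtau, dt/dtau) = (0.120996, 0.476764); Gamma_sss = 0.000000, Gamma_sst = 0.045719, Gamma_stt = 0.308884, Gamma_tss = 0.000000, Gamma_tst = 0.266428, Gamma_ttt = 1.800025; k4 = (0.120996, 0.476764, -0.075485, -0.439891)
  Y <- Y + (h/6)(k1 + 2k2 + 2k3 + k4): s = 1.0061, t = 0.7744, ds/dtau = 0.1210, dt/dtau = 0.4768
step 2:
  k1: at (s, t) = (1.006148, 0.774409), (ds/dtau, dt/dtau) = (0.120998, 0.476781); Gamma_sss = 0.000000, Gamma_sst = 0.045720, Gamma_stt = 0.308888, Gamma_tss = 0.000000, Gamma_tst = 0.266431, Gamma_ttt = 1.800037; k1 = (0.120998, 0.476781, -0.075491, -0.439925)
  k2: at (s, t) = (1.009173, 0.786329), (ds/dtau, dt/dtau) = (0.119111, 0.465783); Gamma_sss = 0.000000, Gamma_sst = 0.044942, Gamma_stt = 0.305549, Gamma_tss = 0.000000, Gamma_tst = 0.262996, Gamma_ttt = 1.788046; k2 = (0.119111, 0.465783, -0.071277, -0.417105)
  k3: at (s, t) = (1.009126, 0.786054), (ds/dtau, dt/dtau) = (0.119216, 0.466353); Gamma_sss = 0.000000, Gamma_sst = 0.044959, Gamma_stt = 0.305623, Gamma_tss = 0.000000, Gamma_tst = 0.263074, Gamma_ttt = 1.788319; k3 = (0.119216, 0.466353, -0.071468, -0.418185)
  k4: at (s, t) = (1.012109, 0.797727), (ds/dtau, dt/dtau) = (0.117425, 0.455872); Gamma_sss = 0.000000, Gamma_sst = 0.044210, Gamma_stt = 0.302349, Gamma_tss = 0.000000, Gamma_tst = 0.259750, Gamma_ttt = 1.776421; k4 = (0.117425, 0.455872, -0.067567, -0.396983)
  Y <- Y + (h/6)(k1 + 2k2 + 2k3 + k4): s = 1.0121, t = 0.7977, ds/dtau = 0.1174, dt/dtau = 0.4559
step 3:
  k1: at (s, t) = (1.012107, 0.797717), (ds/dtau, dt/dtau) = (0.117427, 0.455885); Gamma_sss = 0.000000, Gamma_sst = 0.044210, Gamma_stt = 0.302352, Gamma_tss = 0.000000, Gamma_tst = 0.259753, Gamma_ttt = 1.776431; k1 = (0.117427, 0.455885, -0.067572, -0.397009)
  k2: at (s, t) = (1.015043, 0.809114), (ds/dtau, dt/dtau) = (0.115738, 0.445960); Gamma_sss = 0.000000, Gamma_sst = 0.043491, Gamma_stt = 0.299156, Gamma_tss = 0.000000, Gamma_tst = 0.256550, Gamma_ttt = 1.764687; k2 = (0.115738, 0.445960, -0.063986, -0.377445)
  k3: at (s, t) = (1.015000, 0.808866), (ds/dtau, dt/dtau) = (0.115827, 0.446449); Gamma_sss = 0.000000, Gamma_sst = 0.043506, Gamma_stt = 0.299222, Gamma_tss = 0.000000, Gamma_tst = 0.256618, Gamma_ttt = 1.764939; k3 = (0.115827, 0.446449, -0.064140, -0.378322)
  k4: at (s, t) = (1.017898, 0.820039), (ds/dtau, dt/dtau) = (0.114220, 0.436969); Gamma_sss = 0.000000, Gamma_sst = 0.042813, Gamma_stt = 0.296093, Gamma_tss = 0.000000, Gamma_tst = 0.253518, Gamma_ttt = 1.753327; k4 = (0.114220, 0.436969, -0.060810, -0.360090)
  Y <- Y + (h/6)(k1 + 2k2 + 2k3 + k4): s = 1.0179, t = 0.8200, ds/dtau = 0.1142, dt/dtau = 0.4370
step 4:
  k1: at (s, t) = (1.017897, 0.820031), (ds/dtau, dt/dtau) = (0.114222, 0.436980); Gamma_sss = 0.000000, Gamma_sst = 0.042813, Gamma_stt = 0.296096, Gamma_tss = 0.000000, Gamma_tst = 0.253520, Gamma_ttt = 1.753336; k1 = (0.114222, 0.436980, -0.060814, -0.360110)
  k2: at (s, t) = (1.020752, 0.830955), (ds/dtau, dt/dtau) = (0.112701, 0.427977); Gamma_sss = 0.000000, Gamma_sst = 0.042147, Gamma_stt = 0.293044, Gamma_tss = 0.000000, Gamma_tst = 0.250529, Gamma_ttt = 1.741904; k2 = (0.112701, 0.427977, -0.057741, -0.343223)
  k3: at (s, t) = (1.020714, 0.830730), (ds/dtau, dt/dtau) = (0.112778, 0.428399); Gamma_sss = 0.000000, Gamma_sst = 0.042160, Gamma_stt = 0.293105, Gamma_tss = 0.000000, Gamma_tst = 0.250589, Gamma_ttt = 1.742135; k3 = (0.112778, 0.428399, -0.057866, -0.343941)
  k4: at (s, t) = (1.023536, 0.841451), (ds/dtau, dt/dtau) = (0.111328, 0.419783); Gamma_sss = 0.000000, Gamma_sst = 0.041517, Gamma_stt = 0.290121, Gamma_tss = 0.000000, Gamma_tst = 0.247693, Gamma_ttt = 1.730859; k4 = (0.111328, 0.419783, -0.055005, -0.328159)
  Y <- Y + (h/6)(k1 + 2k2 + 2k3 + k4): s = 1.0235, t = 0.8414, ds/dtau = 0.1113, dt/dtau = 0.4198


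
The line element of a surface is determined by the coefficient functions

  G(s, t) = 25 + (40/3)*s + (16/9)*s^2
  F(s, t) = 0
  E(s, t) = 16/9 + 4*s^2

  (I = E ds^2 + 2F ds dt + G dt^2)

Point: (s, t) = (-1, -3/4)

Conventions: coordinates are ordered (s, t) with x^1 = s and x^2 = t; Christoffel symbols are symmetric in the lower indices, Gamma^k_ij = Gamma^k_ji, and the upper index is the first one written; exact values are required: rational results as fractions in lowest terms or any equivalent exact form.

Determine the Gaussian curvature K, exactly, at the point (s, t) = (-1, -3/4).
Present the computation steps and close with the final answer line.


E = 52/9, F = 0, G = 121/9, EG - F^2 = 6292/81 at the point
E_s = -8, E_t = 0, F_s = 0, F_t = 0, G_s = 88/9, G_t = 0
E_tt = 0, F_st = 0, G_ss = 32/9
Evaluate Brioschi's two determinant matrices M1, M2 and divide by (EG - F^2)^2.
M1 = [[-E_tt/2 + F_st - G_ss/2, E_s/2, F_s - E_t/2], [F_t - G_s/2, E, F], [G_t/2, F, G]] = [[-16/9, -4, 0], [-44/9, 52/9, 0], [0, 0, 121/9]]; det M1 = -292336/729
M2 = [[0, E_t/2, G_s/2], [E_t/2, E, F], [G_s/2, F, G]] = [[0, 0, 44/9], [0, 52/9, 0], [44/9, 0, 121/9]]; det M2 = -100672/729
det M1 - det M2 = -21296/81; K = -21296/81 / (6292/81)^2 = -81/1859

Answer: K = -81/1859


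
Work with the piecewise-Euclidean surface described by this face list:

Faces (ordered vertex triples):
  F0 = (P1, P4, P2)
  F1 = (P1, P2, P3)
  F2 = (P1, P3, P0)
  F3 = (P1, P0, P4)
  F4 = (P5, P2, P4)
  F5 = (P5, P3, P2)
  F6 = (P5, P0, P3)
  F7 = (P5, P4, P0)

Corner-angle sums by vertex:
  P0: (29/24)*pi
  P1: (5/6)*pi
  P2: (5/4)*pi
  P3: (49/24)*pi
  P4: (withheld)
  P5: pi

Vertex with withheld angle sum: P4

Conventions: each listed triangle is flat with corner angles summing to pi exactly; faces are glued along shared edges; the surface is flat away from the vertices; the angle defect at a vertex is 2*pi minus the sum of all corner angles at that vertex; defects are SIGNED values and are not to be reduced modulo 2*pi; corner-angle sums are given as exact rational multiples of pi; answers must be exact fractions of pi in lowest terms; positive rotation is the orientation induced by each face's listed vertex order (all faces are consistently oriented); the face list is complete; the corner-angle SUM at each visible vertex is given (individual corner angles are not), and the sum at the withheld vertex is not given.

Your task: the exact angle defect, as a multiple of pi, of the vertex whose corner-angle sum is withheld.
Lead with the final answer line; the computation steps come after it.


Answer: defect(P4) = pi/3

V = 6, E = 12, F = 8; chi = V - E + F = 2
Gauss-Bonnet: total defect = 2*pi*chi = 4*pi; visible defects sum to (11/3)*pi


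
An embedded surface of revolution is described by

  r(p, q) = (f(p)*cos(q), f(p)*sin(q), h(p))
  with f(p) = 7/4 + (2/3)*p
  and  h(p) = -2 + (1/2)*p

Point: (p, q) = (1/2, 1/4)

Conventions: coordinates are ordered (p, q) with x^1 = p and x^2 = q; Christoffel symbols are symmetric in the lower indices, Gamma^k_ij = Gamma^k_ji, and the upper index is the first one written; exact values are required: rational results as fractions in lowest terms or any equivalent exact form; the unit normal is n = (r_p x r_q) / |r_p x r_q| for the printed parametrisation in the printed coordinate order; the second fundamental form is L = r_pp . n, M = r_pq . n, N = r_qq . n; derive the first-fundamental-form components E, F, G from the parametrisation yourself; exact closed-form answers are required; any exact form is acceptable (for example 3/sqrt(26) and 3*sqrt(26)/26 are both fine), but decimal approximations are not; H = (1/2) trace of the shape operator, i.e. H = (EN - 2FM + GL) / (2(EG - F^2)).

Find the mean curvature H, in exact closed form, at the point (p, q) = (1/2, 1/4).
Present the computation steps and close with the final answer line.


f = 25/12, f' = 2/3, f'' = 0, h' = 1/2, h'' = 0
E = 25/36, F = 0, G = 625/144; answer radicand W^2 = 25/36
unnormalised second-form numerators: l = 0, m = 0, n = 25/24; L = l/sqrt(25/36), and similarly M = m/sqrt(W^2), N = n/sqrt(W^2)
H = (E*n - 2*F*m + G*l) / (2*(EG - F^2)*sqrt(W^2)); E*n - 2*F*m + G*l = 625/864, EG - F^2 = 15625/5184, so H = (3/25)/sqrt(25/36)

Answer: H = 18/125


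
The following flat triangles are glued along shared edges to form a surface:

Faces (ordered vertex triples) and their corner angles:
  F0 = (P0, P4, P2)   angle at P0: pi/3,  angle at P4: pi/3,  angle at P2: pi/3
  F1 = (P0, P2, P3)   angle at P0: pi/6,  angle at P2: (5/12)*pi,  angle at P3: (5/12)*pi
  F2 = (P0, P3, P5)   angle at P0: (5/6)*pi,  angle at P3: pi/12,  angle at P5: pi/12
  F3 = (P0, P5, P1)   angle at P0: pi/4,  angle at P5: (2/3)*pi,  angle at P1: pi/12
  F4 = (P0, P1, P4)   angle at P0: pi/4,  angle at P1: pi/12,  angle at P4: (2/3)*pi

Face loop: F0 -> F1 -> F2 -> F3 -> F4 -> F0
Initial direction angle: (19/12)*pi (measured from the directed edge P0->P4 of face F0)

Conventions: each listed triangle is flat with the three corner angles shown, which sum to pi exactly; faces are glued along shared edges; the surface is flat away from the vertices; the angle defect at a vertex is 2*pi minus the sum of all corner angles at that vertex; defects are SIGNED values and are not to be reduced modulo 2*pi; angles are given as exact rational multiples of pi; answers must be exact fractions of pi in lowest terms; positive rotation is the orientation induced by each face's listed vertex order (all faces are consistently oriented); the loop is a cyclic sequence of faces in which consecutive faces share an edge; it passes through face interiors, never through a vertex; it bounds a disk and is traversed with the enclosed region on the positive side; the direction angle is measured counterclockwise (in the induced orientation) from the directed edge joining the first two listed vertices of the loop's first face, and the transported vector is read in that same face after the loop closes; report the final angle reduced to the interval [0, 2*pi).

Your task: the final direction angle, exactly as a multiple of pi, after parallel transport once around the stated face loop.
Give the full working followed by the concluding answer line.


enclosed vertex P0: corner angles sum to (11/6)*pi, defect = 2*pi - (11/6)*pi = pi/6
holonomy = initial angle + sum of enclosed defects (mod 2*pi), positive in the induced orientation
final angle = (19/12)*pi + pi/6 = (7/4)*pi (mod 2*pi)

Answer: final direction angle = (7/4)*pi


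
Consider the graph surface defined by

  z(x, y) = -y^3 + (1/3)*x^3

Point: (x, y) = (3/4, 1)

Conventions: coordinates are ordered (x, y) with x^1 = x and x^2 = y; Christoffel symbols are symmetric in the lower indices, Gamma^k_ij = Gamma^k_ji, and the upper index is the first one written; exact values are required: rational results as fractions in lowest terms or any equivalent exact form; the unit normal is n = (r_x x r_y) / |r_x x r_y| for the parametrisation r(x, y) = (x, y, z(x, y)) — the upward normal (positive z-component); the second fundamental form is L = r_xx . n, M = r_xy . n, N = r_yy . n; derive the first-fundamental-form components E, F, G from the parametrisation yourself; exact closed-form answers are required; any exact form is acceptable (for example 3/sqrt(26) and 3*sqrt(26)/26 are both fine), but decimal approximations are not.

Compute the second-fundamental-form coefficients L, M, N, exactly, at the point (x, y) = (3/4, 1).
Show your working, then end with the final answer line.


z_x = 9/16, z_y = -3, z_xx = 3/2, z_xy = 0, z_yy = -6
E = 337/256, F = -27/16, G = 10; answer radicand W^2 = 2641/256
unnormalised second-form numerators: l = 3/2, m = 0, n = -6; L = l/sqrt(2641/256), and similarly M = m/sqrt(W^2), N = n/sqrt(W^2)

Answer: L = 24*sqrt(2641)/2641, M = 0, N = -96*sqrt(2641)/2641


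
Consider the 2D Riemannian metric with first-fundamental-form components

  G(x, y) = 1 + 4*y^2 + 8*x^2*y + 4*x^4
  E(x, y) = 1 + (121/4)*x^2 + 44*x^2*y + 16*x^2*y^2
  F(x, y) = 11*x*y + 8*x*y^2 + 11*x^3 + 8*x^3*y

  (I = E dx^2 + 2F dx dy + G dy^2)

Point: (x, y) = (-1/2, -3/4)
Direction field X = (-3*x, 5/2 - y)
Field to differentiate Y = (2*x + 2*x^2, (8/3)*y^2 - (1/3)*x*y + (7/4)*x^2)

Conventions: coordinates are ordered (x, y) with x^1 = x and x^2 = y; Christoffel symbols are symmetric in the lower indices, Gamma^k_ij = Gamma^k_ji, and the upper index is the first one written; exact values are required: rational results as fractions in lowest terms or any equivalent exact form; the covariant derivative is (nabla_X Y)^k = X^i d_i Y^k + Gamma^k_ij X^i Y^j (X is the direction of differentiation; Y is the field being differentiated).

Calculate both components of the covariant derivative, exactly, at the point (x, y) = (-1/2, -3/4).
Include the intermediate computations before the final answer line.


E = 41/16, F = 5/4, G = 2 at the point
E_x = -25/4, E_y = 5, F_x = 0, F_y = -1/2, G_x = 4, G_y = -4
EG - F^2 = 57/16;  g^inv = (16/57) * [[2, -5/4], [-5/4, 41/16]]
first-kind symbols [ij,l] = (1/2)(d_i g_jl + d_j g_il - d_l g_ij): [xx,x] = E_x/2 = -25/8, [xx,y] = F_x - E_y/2 = -5/2, [xy,x] = E_y/2 = 5/2, [xy,y] = G_x/2 = 2, [yy,x] = F_y - G_x/2 = -5/2, [yy,y] = G_y/2 = -2
Gamma^x_ij = (G*[ij,x] - F*[ij,y])/(EG - F^2), Gamma^y_ij = (E*[ij,y] - F*[ij,x])/(EG - F^2)
Gamma_xxx = -50/57, Gamma_xxy = 40/57, Gamma_xyy = -40/57, Gamma_yxx = -40/57, Gamma_yxy = 32/57, Gamma_yyy = -32/57
X = (3/2, 13/4), Y = (-1/2, 29/16) at the point

Answer: (nabla_X Y)^x = -65/24, (nabla_X Y)^y = -135/8


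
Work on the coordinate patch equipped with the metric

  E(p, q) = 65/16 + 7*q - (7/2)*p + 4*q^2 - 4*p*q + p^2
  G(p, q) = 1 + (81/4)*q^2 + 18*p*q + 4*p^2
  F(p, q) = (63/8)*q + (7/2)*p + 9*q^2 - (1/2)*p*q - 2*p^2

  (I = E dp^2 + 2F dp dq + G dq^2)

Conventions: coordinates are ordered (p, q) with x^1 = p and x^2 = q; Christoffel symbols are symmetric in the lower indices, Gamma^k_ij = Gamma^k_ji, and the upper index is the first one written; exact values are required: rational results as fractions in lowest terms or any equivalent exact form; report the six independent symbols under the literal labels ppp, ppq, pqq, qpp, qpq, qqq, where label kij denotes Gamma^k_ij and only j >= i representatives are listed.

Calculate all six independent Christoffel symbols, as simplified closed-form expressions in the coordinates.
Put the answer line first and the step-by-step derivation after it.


Answer: Gamma_ppp = (16*p - 32*q - 28)/(80*p^2 + 224*p*q - 56*p + 388*q^2 + 112*q + 65), Gamma_ppq = (-32*p + 64*q + 56)/(80*p^2 + 224*p*q - 56*p + 388*q^2 + 112*q + 65), Gamma_pqq = (-72*p + 144*q + 126)/(80*p^2 + 224*p*q - 56*p + 388*q^2 + 112*q + 65), Gamma_qpp = (-32*p - 72*q)/(80*p^2 + 224*p*q - 56*p + 388*q^2 + 112*q + 65), Gamma_qpq = (64*p + 144*q)/(80*p^2 + 224*p*q - 56*p + 388*q^2 + 112*q + 65), Gamma_qqq = (144*p + 324*q)/(80*p^2 + 224*p*q - 56*p + 388*q^2 + 112*q + 65)

E = 65/16 + 7*q - (7/2)*p + 4*q^2 - 4*p*q + p^2; F = (63/8)*q + (7/2)*p + 9*q^2 - (1/2)*p*q - 2*p^2; G = 1 + (81/4)*q^2 + 18*p*q + 4*p^2
Gamma^k_ij = (1/2) g^{kl} (d_i g_jl + d_j g_il - d_l g_ij), with g^inv = (1/(EG-F^2)) [[G, -F], [-F, E]]
first partials: E_p = -7/2 - 4*q + 2*p, E_q = 7 + 8*q - 4*p, F_p = 7/2 - (1/2)*q - 4*p, F_q = 63/8 + 18*q - (1/2)*p, G_p = 18*q + 8*p, G_q = (81/2)*q + 18*p
D = EG - F^2 = 65/16 + 7*q - (7/2)*p + (97/4)*q^2 + 14*p*q + 5*p^2
expanded: Gamma^p_pp = (G E_p - 2F F_p + F E_q)/(2D), Gamma^p_pq = (G E_q - F G_p)/(2D), Gamma^p_qq = (2G F_q - G G_p - F G_q)/(2D), Gamma^q_pp = (2E F_p - E E_q - F E_p)/(2D), Gamma^q_pq = (E G_p - F E_q)/(2D), Gamma^q_qq = (E G_q - 2F F_q + F G_p)/(2D); substitute and cancel common factors


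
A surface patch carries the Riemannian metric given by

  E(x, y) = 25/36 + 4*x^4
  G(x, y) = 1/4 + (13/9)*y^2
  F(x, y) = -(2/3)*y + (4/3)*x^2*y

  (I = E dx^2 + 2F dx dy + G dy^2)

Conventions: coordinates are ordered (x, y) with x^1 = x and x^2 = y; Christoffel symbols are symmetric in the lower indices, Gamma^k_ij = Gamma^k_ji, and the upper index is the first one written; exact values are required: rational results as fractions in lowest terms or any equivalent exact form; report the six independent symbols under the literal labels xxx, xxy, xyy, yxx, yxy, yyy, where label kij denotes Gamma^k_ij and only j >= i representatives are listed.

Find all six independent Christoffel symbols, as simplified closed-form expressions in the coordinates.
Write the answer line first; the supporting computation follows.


Answer: Gamma_xxx = (10368*x^3*y^2 + 2592*x^3 + 2304*x*y^2)/(5184*x^4*y^2 + 1296*x^4 + 2304*x^2*y^2 + 724*y^2 + 225), Gamma_xxy = 0, Gamma_xyy = (432*x^2 - 216)/(5184*x^4*y^2 + 1296*x^4 + 2304*x^2*y^2 + 724*y^2 + 225), Gamma_yxx = (6912*x^3*y + 2400*x*y)/(5184*x^4*y^2 + 1296*x^4 + 2304*x^2*y^2 + 724*y^2 + 225), Gamma_yxy = 0, Gamma_yyy = (5184*x^4*y + 2304*x^2*y + 724*y)/(5184*x^4*y^2 + 1296*x^4 + 2304*x^2*y^2 + 724*y^2 + 225)

E = 25/36 + 4*x^4; F = -(2/3)*y + (4/3)*x^2*y; G = 1/4 + (13/9)*y^2
Gamma^k_ij = (1/2) g^{kl} (d_i g_jl + d_j g_il - d_l g_ij), with g^inv = (1/(EG-F^2)) [[G, -F], [-F, E]]
first partials: E_x = 16*x^3, E_y = 0, F_x = (8/3)*x*y, F_y = -2/3 + (4/3)*x^2, G_x = 0, G_y = (26/9)*y
D = EG - F^2 = 25/144 + (181/324)*y^2 + (16/9)*x^2*y^2 + x^4 + 4*x^4*y^2
expanded: Gamma^x_xx = (G E_x - 2F F_x + F E_y)/(2D), Gamma^x_xy = (G E_y - F G_x)/(2D), Gamma^x_yy = (2G F_y - G G_x - F G_y)/(2D), Gamma^y_xx = (2E F_x - E E_y - F E_x)/(2D), Gamma^y_xy = (E G_x - F E_y)/(2D), Gamma^y_yy = (E G_y - 2F F_y + F G_x)/(2D); substitute and cancel common factors


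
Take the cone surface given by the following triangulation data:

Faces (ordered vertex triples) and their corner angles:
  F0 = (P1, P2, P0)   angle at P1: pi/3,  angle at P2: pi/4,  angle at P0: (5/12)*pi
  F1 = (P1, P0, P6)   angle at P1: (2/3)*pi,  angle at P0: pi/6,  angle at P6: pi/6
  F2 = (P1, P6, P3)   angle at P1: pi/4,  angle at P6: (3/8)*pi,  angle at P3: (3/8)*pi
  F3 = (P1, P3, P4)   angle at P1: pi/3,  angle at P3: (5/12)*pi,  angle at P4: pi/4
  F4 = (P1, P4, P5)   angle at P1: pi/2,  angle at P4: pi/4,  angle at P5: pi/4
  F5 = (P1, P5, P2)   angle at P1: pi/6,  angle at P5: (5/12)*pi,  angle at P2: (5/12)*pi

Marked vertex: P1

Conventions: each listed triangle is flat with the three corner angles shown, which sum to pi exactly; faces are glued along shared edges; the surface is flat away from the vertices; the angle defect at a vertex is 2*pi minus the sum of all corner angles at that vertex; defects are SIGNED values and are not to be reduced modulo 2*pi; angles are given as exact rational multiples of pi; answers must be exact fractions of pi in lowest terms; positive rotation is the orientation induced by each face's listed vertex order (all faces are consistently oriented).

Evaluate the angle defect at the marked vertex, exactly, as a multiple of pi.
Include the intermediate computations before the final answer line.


Sum of corner angles at P1: (9/4)*pi
defect = 2*pi - (9/4)*pi

Answer: defect(P1) = -pi/4
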